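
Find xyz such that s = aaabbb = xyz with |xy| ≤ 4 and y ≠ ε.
x = 'aa', y = 'ab', z = 'bb'

For s = aaabbb and p = 4, one valid decomposition is:
- x = 'aa' (length 2)
- y = 'ab' (length 2)
- z = 'bb' (length 2)

Verification:
- xyz = 'aa' + 'ab' + 'bb' = aaabbb ✓
- |xy| = 4 ≤ 4 ✓
- |y| = 2 > 0 ✓

All pumping lemma constraints are satisfied.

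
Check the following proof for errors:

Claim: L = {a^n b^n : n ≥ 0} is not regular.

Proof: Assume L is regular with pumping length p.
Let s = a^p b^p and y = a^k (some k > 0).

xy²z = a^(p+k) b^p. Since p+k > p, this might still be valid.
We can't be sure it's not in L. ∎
The proof is INCORRECT.

Error: The conclusion is wrong.
xy²z = a^(p+k) b^p is definitely NOT in L because the number of a's (p+k) ≠ number of b's (p).
The proof incorrectly doubts what is actually a valid contradiction.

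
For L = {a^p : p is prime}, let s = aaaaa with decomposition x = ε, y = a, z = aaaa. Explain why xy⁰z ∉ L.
xy⁰z = aaaa ∉ L

Pumping with i = 0 replaces y = a by y⁰ = ε:
- Original: s = xyz = aaaaa; aaaaa has length 5, which is prime, so it is in L
- Pumped: xy⁰z = ε · ε · aaaa = aaaa
- aaaa has length 4 = 2 × 2, which is not prime, so it is not in L

The pumping lemma would require xy⁰z ∈ L, so this decomposition yields a contradiction.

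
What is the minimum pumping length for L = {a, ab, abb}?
p = 4

For a finite language L, the pumping lemma holds vacuously if p > max|s| for s ∈ L.

The longest string in L = {a, ab, abb} has length 3.
If p = 4, then no string s ∈ L has |s| ≥ p, so the condition is vacuously true.

The minimum pumping length is p = 4.

Why no smaller p works: for any p ≤ 3, the longest string s ∈ L has |s| = 3 ≥ p, so it would
have to be pumpable; but pumping up (i = 2, 3, ...) produces ever longer strings, which cannot all lie in the
finite language L. So the pumping property fails for every p ≤ 3.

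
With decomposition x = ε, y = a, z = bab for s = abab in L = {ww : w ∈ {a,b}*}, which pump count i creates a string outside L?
i = 0

xy⁰z = ε · ε · bab = bab; bab has odd length 3, so it cannot be written as ww and is not in L.
(Other choices also work, e.g. i = 2, 3; only i = 1 is guaranteed to stay in L since xy¹z = s.)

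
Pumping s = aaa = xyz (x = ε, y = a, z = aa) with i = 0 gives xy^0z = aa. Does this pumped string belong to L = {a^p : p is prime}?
Yes

xy⁰z = ε · ε · aa = aa.
aa has length 2, which is prime, so it is in L.
(A single pumped string landing in L is not a contradiction by itself; a non-regularity proof needs some i for which xy^i z ∉ L, for every admissible decomposition.)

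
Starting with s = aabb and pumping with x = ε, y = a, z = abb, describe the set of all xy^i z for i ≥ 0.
{xy^i z : i ≥ 0} = {a^(i+1) b^2 : i ≥ 0} = {abb, aabb, aaabb, ...}

With x = ε, y = a, z = abb: Starting with aabb and pumping the first 'a' (z = abb keeps the second 'a'), we get strings with i+1 a's followed by 2 b's for i = 0, 1, 2, ...; note bb is not produced because z always contributes one a.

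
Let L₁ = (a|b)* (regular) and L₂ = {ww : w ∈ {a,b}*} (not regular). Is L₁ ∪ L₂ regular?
Yes — L₁ ∪ L₂ is regular.

{ww} ⊆ (a|b)*, so L₁ ∪ L₂ = (a|b)*, which is regular.

Note that the bare facts "L₁ regular, L₂ non-regular" do not settle the question by themselves: the closure of regular languages under ∪, ∩, complement and difference applies only when BOTH operands are regular. With a non-regular operand the result can come out regular or non-regular depending on the specific languages, so one has to work out L₁ ∪ L₂ for this particular pair, as above.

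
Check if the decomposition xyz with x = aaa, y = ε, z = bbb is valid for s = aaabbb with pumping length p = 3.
Violated: |y| > 0

The decomposition x = aaa, y = ε, z = bbb for s = aaabbb with p = 3
violates the constraint: |y| > 0

|y| = 0, but the pumping lemma requires |y| > 0 (y must be non-empty).

Pumping lemma constraints:
1. xyz = s (decomposition is valid)
2. |xy| ≤ p
3. |y| > 0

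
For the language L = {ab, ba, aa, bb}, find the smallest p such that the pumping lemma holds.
p = 3

For a finite language L, the pumping lemma holds vacuously if p > max|s| for s ∈ L.

The longest string in L = {ab, ba, aa, bb} has length 2.
If p = 3, then no string s ∈ L has |s| ≥ p, so the condition is vacuously true.

The minimum pumping length is p = 3.

Why no smaller p works: for any p ≤ 2, the longest string s ∈ L has |s| = 2 ≥ p, so it would
have to be pumpable; but pumping up (i = 2, 3, ...) produces ever longer strings, which cannot all lie in the
finite language L. So the pumping property fails for every p ≤ 2.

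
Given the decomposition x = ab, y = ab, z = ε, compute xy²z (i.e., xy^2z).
ababab

Given x = 'ab', y = 'ab', z = '' and i = 2:

xy^2z = x + y·y·...·y (2 times) + z
       = 'ab' + 'ab'^2 + ''
       = 'ab' + 'abab' + ''
       = 'ababab'

The pumped string is 'ababab' with length 6.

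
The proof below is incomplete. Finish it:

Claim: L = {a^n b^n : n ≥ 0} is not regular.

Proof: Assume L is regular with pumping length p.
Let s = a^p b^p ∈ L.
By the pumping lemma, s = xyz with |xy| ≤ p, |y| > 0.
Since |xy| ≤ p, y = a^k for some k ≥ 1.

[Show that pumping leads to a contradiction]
Consider xy²z = a^(p+k) b^p.

Since k ≥ 1, we have p + k > p.
So xy²z has more a's than b's: (p+k) a's vs p b's.
This means xy²z ∉ L because a^n b^n requires equal counts.

This contradicts the pumping lemma which states xy²z ∈ L.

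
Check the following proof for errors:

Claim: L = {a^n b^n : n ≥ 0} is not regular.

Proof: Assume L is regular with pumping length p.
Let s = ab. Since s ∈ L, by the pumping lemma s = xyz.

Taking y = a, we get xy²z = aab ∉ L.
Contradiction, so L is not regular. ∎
The proof is INCORRECT.

Error: The string s = ab may be shorter than p.
The pumping lemma only applies to strings with |s| ≥ p, and p is not under our control.
We must choose s in terms of p, e.g. s = a^p b^p, to ensure |s| ≥ p.
(The proof also fixes one particular y; a valid argument must handle every decomposition with |xy| ≤ p and |y| ≥ 1 — for s = a^p b^p this forces y = a^k, and then xy²z = a^(p+k) b^p ∉ L.)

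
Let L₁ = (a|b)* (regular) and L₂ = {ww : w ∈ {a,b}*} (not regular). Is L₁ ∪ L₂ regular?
Yes — L₁ ∪ L₂ is regular.

{ww} ⊆ (a|b)*, so L₁ ∪ L₂ = (a|b)*, which is regular.

Note that the bare facts "L₁ regular, L₂ non-regular" do not settle the question by themselves: the closure of regular languages under ∪, ∩, complement and difference applies only when BOTH operands are regular. With a non-regular operand the result can come out regular or non-regular depending on the specific languages, so one has to work out L₁ ∪ L₂ for this particular pair, as above.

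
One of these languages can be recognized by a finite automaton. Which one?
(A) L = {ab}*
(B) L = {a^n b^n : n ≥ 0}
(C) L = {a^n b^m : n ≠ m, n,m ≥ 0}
(A) {ab}*

(A) L = {ab}* is regular.

This can be recognized by a finite automaton (DFA/NFA).
Regular expressions like {ab}* define regular languages.

The other choices are not regular:
- {a^n b^m : n ≠ m, n,m ≥ 0}: After pumping a's, we can make n = m
- {a^n b^n : n ≥ 0}: After pumping, the number of a's and b's become unequal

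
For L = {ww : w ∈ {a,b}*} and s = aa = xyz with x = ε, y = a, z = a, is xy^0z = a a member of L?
No

xy⁰z = ε · ε · a = a.
a has odd length 1, so it cannot be written as ww and is not in L.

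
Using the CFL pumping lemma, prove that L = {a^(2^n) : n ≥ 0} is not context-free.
Assume for contradiction that L is context-free, and let p ≥ 1 be the pumping length given by the pumping lemma for CFLs.
Choose s = a^(2^p). Then s ∈ L and |s| = 2^p ≥ p.
By the CFL pumping lemma, s = uvxyz for some u, v, x, y, z with |vxy| ≤ p, |vy| ≥ 1, and uv^i xy^i z ∈ L for every i ≥ 0.
All symbols are a's, so only lengths matter: let k = |vy|, with 1 ≤ k ≤ |vxy| ≤ p < 2^p.

Take i = 2: |uv²xy²z| = 2^p + k, and 2^p < 2^p + k < 2^p + 2^p = 2^(p+1).
So the length lies strictly between consecutive powers of two and is not a power of 2; uv²xy²z ∉ L.

This contradicts the CFL pumping lemma, which requires uv^i xy^i z ∈ L for all i ≥ 0.
Hence L = {a^(2^n) : n ≥ 0} is not context-free. ∎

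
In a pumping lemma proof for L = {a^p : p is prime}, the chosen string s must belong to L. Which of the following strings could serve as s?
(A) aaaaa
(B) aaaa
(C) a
(A) aaaaa

The pumping lemma is applied to a string s that lies in L, so first check membership of each option:
- (A) aaaaa has length 5, which is prime, so it is in L ✓
- (B) aaaa has length 4 = 2 × 2, which is not prime, so it is not in L ✗
- (C) a has length 1, which is not prime, so it is not in L ✗

Only (A) aaaaa is in L, so it is the only candidate that could play the role of s.
(In a complete proof one picks s in terms of the pumping length p so that |s| ≥ p is guaranteed; a fixed string like aaaaa illustrates the shape of such an s.)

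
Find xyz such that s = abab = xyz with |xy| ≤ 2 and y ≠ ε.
x = '', y = 'a', z = 'bab'

For s = abab and p = 2, one valid decomposition is:
- x = '' (length 0)
- y = 'a' (length 1)
- z = 'bab' (length 3)

Verification:
- xyz = '' + 'a' + 'bab' = abab ✓
- |xy| = 1 ≤ 2 ✓
- |y| = 1 > 0 ✓

All pumping lemma constraints are satisfied.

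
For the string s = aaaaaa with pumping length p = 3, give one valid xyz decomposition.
x = 'a', y = 'a', z = 'aaaa'

For s = aaaaaa and p = 3, one valid decomposition is:
- x = 'a' (length 1)
- y = 'a' (length 1)
- z = 'aaaa' (length 4)

Verification:
- xyz = 'a' + 'a' + 'aaaa' = aaaaaa ✓
- |xy| = 2 ≤ 3 ✓
- |y| = 1 > 0 ✓

All pumping lemma constraints are satisfied.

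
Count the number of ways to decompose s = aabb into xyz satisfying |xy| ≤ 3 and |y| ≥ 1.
6

For s = 'aabb' with pumping length p = 3:

Constraints: |xy| ≤ 3, |y| > 0

Valid decompositions (|xy| ≤ p, |y| ≥ 1):
  • x='', y='a', z='abb'
  • x='a', y='a', z='bb'
  • x='', y='aa', z='bb'
  • x='aa', y='b', z='b'
  • x='a', y='ab', z='b'
  • x='', y='aab', z='b'

Total count: 6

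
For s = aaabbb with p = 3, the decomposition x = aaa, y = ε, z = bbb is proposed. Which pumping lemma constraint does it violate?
Violated: |y| > 0

The decomposition x = aaa, y = ε, z = bbb for s = aaabbb with p = 3
violates the constraint: |y| > 0

|y| = 0, but the pumping lemma requires |y| > 0 (y must be non-empty).

Pumping lemma constraints:
1. xyz = s (decomposition is valid)
2. |xy| ≤ p
3. |y| > 0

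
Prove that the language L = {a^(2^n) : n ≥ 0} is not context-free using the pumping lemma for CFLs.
Assume for contradiction that L is context-free, and let p ≥ 1 be the pumping length given by the pumping lemma for CFLs.
Choose s = a^(2^p). Then s ∈ L and |s| = 2^p ≥ p.
By the CFL pumping lemma, s = uvxyz for some u, v, x, y, z with |vxy| ≤ p, |vy| ≥ 1, and uv^i xy^i z ∈ L for every i ≥ 0.
All symbols are a's, so only lengths matter: let k = |vy|, with 1 ≤ k ≤ |vxy| ≤ p < 2^p.

Take i = 2: |uv²xy²z| = 2^p + k, and 2^p < 2^p + k < 2^p + 2^p = 2^(p+1).
So the length lies strictly between consecutive powers of two and is not a power of 2; uv²xy²z ∉ L.

This contradicts the CFL pumping lemma, which requires uv^i xy^i z ∈ L for all i ≥ 0.
Hence L = {a^(2^n) : n ≥ 0} is not context-free. ∎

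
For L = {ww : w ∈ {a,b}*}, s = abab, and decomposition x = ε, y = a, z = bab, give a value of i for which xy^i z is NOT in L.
i = 2

xy²z = ε · aa · bab = aabab; aabab has odd length 5, so it cannot be written as ww and is not in L.
(Other choices also work, e.g. i = 0, 3; only i = 1 is guaranteed to stay in L since xy¹z = s.)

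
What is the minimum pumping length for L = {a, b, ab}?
p = 3

For a finite language L, the pumping lemma holds vacuously if p > max|s| for s ∈ L.

The longest string in L = {a, b, ab} has length 2.
If p = 3, then no string s ∈ L has |s| ≥ p, so the condition is vacuously true.

The minimum pumping length is p = 3.

Why no smaller p works: for any p ≤ 2, the longest string s ∈ L has |s| = 2 ≥ p, so it would
have to be pumpable; but pumping up (i = 2, 3, ...) produces ever longer strings, which cannot all lie in the
finite language L. So the pumping property fails for every p ≤ 2.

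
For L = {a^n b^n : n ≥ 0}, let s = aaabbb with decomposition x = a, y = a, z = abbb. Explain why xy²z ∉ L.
xy²z = aaaabbb ∉ L

Pumping with i = 2 replaces y = a by y² = aa:
- Original: s = xyz = aaabbb; aaabbb = a^3 b^3 has equal counts (3 = 3), so it is in L
- Pumped: xy²z = a · aa · abbb = aaaabbb
- aaaabbb has 4 a's and 3 b's; 4 ≠ 3, so it is not in L

The pumping lemma would require xy²z ∈ L, so this decomposition yields a contradiction.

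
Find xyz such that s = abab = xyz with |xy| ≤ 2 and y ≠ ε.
x = 'a', y = 'b', z = 'ab'

For s = abab and p = 2, one valid decomposition is:
- x = 'a' (length 1)
- y = 'b' (length 1)
- z = 'ab' (length 2)

Verification:
- xyz = 'a' + 'b' + 'ab' = abab ✓
- |xy| = 2 ≤ 2 ✓
- |y| = 1 > 0 ✓

All pumping lemma constraints are satisfied.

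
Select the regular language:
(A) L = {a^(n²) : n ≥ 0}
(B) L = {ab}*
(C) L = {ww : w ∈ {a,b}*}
(B) {ab}*

(B) L = {ab}* is regular.

This can be recognized by a finite automaton (DFA/NFA).
Regular expressions like {ab}* define regular languages.

The other choices are not regular:
- {a^(n²) : n ≥ 0}: After pumping, length is no longer a perfect square
- {ww : w ∈ {a,b}*}: After pumping, the two halves no longer match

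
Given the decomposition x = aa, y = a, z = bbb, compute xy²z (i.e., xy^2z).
aaaabbb

Given x = 'aa', y = 'a', z = 'bbb' and i = 2:

xy^2z = x + y·y·...·y (2 times) + z
       = 'aa' + 'a'^2 + 'bbb'
       = 'aa' + 'aa' + 'bbb'
       = 'aaaabbb'

The pumped string is 'aaaabbb' with length 7.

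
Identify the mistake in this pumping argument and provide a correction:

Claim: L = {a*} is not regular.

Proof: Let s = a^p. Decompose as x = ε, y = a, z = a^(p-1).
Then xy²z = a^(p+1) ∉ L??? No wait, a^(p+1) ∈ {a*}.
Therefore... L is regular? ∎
Error: The proof attempts to show a*  is not regular, but a* IS regular!

Correction: a* is a regular language (recognized by a simple DFA with one accepting state and self-loop on 'a'). The pumping lemma can only prove non-regularity, not regularity. For regular languages, pumping always works.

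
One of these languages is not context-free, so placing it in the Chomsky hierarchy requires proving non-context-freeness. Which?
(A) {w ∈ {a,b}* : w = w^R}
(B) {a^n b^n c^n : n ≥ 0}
(B) {a^n b^n c^n : n ≥ 0}

(B) {a^n b^n c^n : n ≥ 0} requires the CFL pumping lemma.

- {w ∈ {a,b}* : w = w^R} is context-free (but not regular)
  • Can be shown non-regular with the regular pumping lemma
  • After pumping, the string is no longer symmetric

- {a^n b^n c^n : n ≥ 0} is NOT context-free
  • Requires the CFL pumping lemma to prove
  • Cannot maintain three equal counts simultaneously

The CFL pumping lemma is "stronger" in that it can prove non-membership
in the larger class of context-free languages.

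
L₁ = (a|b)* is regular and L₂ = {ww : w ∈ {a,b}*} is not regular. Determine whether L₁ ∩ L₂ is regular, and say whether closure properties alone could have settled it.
No — L₁ ∩ L₂ is not regular.

(a|b)* is all strings over {a,b}, so L₁ ∩ L₂ = {ww : w ∈ {a,b}*} = L₂ itself, which is not regular (pump s = a^p b a^p b).

Note that the bare facts "L₁ regular, L₂ non-regular" do not settle the question by themselves: the closure of regular languages under ∪, ∩, complement and difference applies only when BOTH operands are regular. With a non-regular operand the result can come out regular or non-regular depending on the specific languages, so one has to work out L₁ ∩ L₂ for this particular pair, as above.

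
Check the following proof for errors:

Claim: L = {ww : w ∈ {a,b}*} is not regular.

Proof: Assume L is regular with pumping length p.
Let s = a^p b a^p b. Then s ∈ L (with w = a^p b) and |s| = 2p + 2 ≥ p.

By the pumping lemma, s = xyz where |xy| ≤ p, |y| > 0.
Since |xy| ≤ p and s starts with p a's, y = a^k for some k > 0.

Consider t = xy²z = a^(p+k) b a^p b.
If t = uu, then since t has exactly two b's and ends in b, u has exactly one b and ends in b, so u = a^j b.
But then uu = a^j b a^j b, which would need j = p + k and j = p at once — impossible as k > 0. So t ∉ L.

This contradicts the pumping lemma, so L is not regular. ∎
The proof is correct.

This proof is valid because:
1. s = a^p b a^p b is in L and is chosen in terms of p, so |s| ≥ p holds for every p
2. The decomposition analysis is correct: |xy| ≤ p forces y to lie inside the leading a's
3. The contradiction is valid: the argument shows a^(p+k) b a^p b cannot be split into two equal halves
4. The conclusion follows logically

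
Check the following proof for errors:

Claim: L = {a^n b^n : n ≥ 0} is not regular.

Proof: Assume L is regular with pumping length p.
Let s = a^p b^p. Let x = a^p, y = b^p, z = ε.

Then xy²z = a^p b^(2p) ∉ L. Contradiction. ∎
The proof is INCORRECT.

Error: The decomposition violates |xy| ≤ p.
With x = a^p and y = b^p, we have |xy| = 2p > p.
The pumping lemma requires |xy| ≤ p, so y must be within the first p characters.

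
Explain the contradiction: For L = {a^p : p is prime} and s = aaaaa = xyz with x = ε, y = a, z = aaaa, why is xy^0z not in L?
xy⁰z = aaaa ∉ L

Pumping with i = 0 replaces y = a by y⁰ = ε:
- Original: s = xyz = aaaaa; aaaaa has length 5, which is prime, so it is in L
- Pumped: xy⁰z = ε · ε · aaaa = aaaa
- aaaa has length 4 = 2 × 2, which is not prime, so it is not in L

The pumping lemma would require xy⁰z ∈ L, so this decomposition yields a contradiction.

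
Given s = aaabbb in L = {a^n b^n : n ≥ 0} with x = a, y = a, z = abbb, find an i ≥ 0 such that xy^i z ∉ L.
i = 0

xy⁰z = a · ε · abbb = aabbb; aabbb has 2 a's and 3 b's; 2 ≠ 3, so it is not in L.
(Other choices also work, e.g. i = 2, 3; only i = 1 is guaranteed to stay in L since xy¹z = s.)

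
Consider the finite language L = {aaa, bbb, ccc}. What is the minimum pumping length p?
p = 4

For a finite language L, the pumping lemma holds vacuously if p > max|s| for s ∈ L.

The longest string in L = {aaa, bbb, ccc} has length 3.
If p = 4, then no string s ∈ L has |s| ≥ p, so the condition is vacuously true.

The minimum pumping length is p = 4.

Why no smaller p works: for any p ≤ 3, the longest string s ∈ L has |s| = 3 ≥ p, so it would
have to be pumpable; but pumping up (i = 2, 3, ...) produces ever longer strings, which cannot all lie in the
finite language L. So the pumping property fails for every p ≤ 3.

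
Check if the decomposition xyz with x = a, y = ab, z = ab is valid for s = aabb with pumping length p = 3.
Violated: xyz = s

The decomposition x = a, y = ab, z = ab for s = aabb with p = 3
violates the constraint: xyz = s

xyz = 'a' + 'ab' + 'ab' = 'aabab' ≠ 'aabb' = s. The decomposition doesn't reconstruct s.

Pumping lemma constraints:
1. xyz = s (decomposition is valid)
2. |xy| ≤ p
3. |y| > 0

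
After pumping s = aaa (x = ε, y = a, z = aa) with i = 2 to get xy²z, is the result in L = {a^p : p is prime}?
No

xy²z = ε · aa · aa = aaaa.
aaaa has length 4 = 2 × 2, which is not prime, so it is not in L.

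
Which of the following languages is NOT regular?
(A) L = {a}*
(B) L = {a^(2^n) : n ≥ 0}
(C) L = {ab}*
(B) {a^(2^n) : n ≥ 0}

(B) L = {a^(2^n) : n ≥ 0} is NOT regular.

The pumping lemma can be used to prove this:
After pumping, length is no longer a power of 2

The other languages are regular because they can be recognized by finite automata.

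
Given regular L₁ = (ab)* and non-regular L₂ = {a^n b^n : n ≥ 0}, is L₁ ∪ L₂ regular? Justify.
No — L₁ ∪ L₂ is not regular.

Let U = (ab)* ∪ {a^n b^n}. If U were regular, then U ∩ aa*bb* would be regular (closure under intersection with a regular language). But (ab)* ∩ aa*bb* = {ab} and {a^n b^n} ∩ aa*bb* = {a^n b^n : n ≥ 1}, so U ∩ aa*bb* = {a^n b^n : n ≥ 1}, which is not regular. Hence U is not regular.

Note that the bare facts "L₁ regular, L₂ non-regular" do not settle the question by themselves: the closure of regular languages under ∪, ∩, complement and difference applies only when BOTH operands are regular. With a non-regular operand the result can come out regular or non-regular depending on the specific languages, so one has to work out L₁ ∪ L₂ for this particular pair, as above.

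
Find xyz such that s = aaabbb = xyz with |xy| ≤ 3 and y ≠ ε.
x = 'a', y = 'a', z = 'abbb'

For s = aaabbb and p = 3, one valid decomposition is:
- x = 'a' (length 1)
- y = 'a' (length 1)
- z = 'abbb' (length 4)

Verification:
- xyz = 'a' + 'a' + 'abbb' = aaabbb ✓
- |xy| = 2 ≤ 3 ✓
- |y| = 1 > 0 ✓

All pumping lemma constraints are satisfied.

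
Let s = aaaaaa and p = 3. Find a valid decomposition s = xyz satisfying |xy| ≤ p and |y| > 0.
x = '', y = 'aa', z = 'aaaa'

For s = aaaaaa and p = 3, one valid decomposition is:
- x = '' (length 0)
- y = 'aa' (length 2)
- z = 'aaaa' (length 4)

Verification:
- xyz = '' + 'aa' + 'aaaa' = aaaaaa ✓
- |xy| = 2 ≤ 3 ✓
- |y| = 2 > 0 ✓

All pumping lemma constraints are satisfied.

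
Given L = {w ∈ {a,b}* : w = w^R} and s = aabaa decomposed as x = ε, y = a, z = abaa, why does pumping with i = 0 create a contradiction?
xy⁰z = abaa ∉ L

Pumping with i = 0 replaces y = a by y⁰ = ε:
- Original: s = xyz = aabaa; aabaa reversed is aabaa, the same string, so it is a palindrome and is in L
- Pumped: xy⁰z = ε · ε · abaa = abaa
- abaa reversed is aaba ≠ abaa, so it is not a palindrome and is not in L

The pumping lemma would require xy⁰z ∈ L, so this decomposition yields a contradiction.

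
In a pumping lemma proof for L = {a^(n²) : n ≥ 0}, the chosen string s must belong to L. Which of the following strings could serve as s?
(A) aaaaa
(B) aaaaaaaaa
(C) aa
(B) aaaaaaaaa

The pumping lemma is applied to a string s that lies in L, so first check membership of each option:
- (A) aaaaa has length 5, strictly between 2² = 4 and 3² = 9, so it is not in L ✗
- (B) aaaaaaaaa has length 9 = 3², a perfect square, so it is in L ✓
- (C) aa has length 2, strictly between 1² = 1 and 2² = 4, so it is not in L ✗

Only (B) aaaaaaaaa is in L, so it is the only candidate that could play the role of s.
(In a complete proof one picks s in terms of the pumping length p so that |s| ≥ p is guaranteed; a fixed string like aaaaaaaaa illustrates the shape of such an s.)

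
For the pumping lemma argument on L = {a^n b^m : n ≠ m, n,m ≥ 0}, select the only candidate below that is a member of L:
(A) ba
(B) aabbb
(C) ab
(B) aabbb

The pumping lemma is applied to a string s that lies in L, so first check membership of each option:
- (A) ba has an a after a b, so it is not of the form a^n b^m and is not in L ✗
- (B) aabbb = a^2 b^3 with 2 ≠ 3, so it is in L ✓
- (C) ab = a^1 b^1 has n = m = 1, so it is not in L ✗

Only (B) aabbb is in L, so it is the only candidate that could play the role of s.
(In a complete proof one picks s in terms of the pumping length p so that |s| ≥ p is guaranteed; a fixed string like aabbb illustrates the shape of such an s.)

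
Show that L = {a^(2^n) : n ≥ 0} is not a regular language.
Assume for contradiction that L is regular, and let p ≥ 1 be the pumping length given by the pumping lemma.
Choose s = a^(2^p). Then s ∈ L and |s| = 2^p ≥ p.
By the pumping lemma, s = xyz for some x, y, z with |xy| ≤ p, |y| ≥ 1, and xy^i z ∈ L for every i ≥ 0.
Here y = a^k for some k with 1 ≤ k ≤ |xy| ≤ p, and p < 2^p.

Take i = 2: |xy²z| = 2^p + k.
Now 2^p < 2^p + k ≤ 2^p + p < 2^p + 2^p = 2^(p+1).
So |xy²z| lies strictly between the consecutive powers of two 2^p and 2^(p+1), hence is not a power of 2, and xy²z ∉ L.

This contradicts the pumping lemma, which requires xy^i z ∈ L for all i ≥ 0.
Hence L = {a^(2^n) : n ≥ 0} is not regular. ∎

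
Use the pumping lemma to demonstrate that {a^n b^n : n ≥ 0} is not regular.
Assume for contradiction that L is regular, and let p ≥ 1 be the pumping length given by the pumping lemma.
Choose s = a^p b^p. Then s ∈ L and |s| = 2p ≥ p.
By the pumping lemma, s = xyz for some x, y, z with |xy| ≤ p, |y| ≥ 1, and xy^i z ∈ L for every i ≥ 0.
Since |xy| ≤ p and the first p symbols of s are all a's, we must have y = a^k for some k with 1 ≤ k ≤ p.

Take i = 3: xy³z = a^(p + 2k) b^p.
This string has p + 2k a's but p b's, and p + 2k > p because k ≥ 1. So xy³z ∉ L.

This contradicts the pumping lemma, which requires xy^i z ∈ L for all i ≥ 0.
Hence L = {a^n b^n : n ≥ 0} is not regular. ∎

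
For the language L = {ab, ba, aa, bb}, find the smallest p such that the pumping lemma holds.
p = 3

For a finite language L, the pumping lemma holds vacuously if p > max|s| for s ∈ L.

The longest string in L = {ab, ba, aa, bb} has length 2.
If p = 3, then no string s ∈ L has |s| ≥ p, so the condition is vacuously true.

The minimum pumping length is p = 3.

Why no smaller p works: for any p ≤ 2, the longest string s ∈ L has |s| = 2 ≥ p, so it would
have to be pumpable; but pumping up (i = 2, 3, ...) produces ever longer strings, which cannot all lie in the
finite language L. So the pumping property fails for every p ≤ 2.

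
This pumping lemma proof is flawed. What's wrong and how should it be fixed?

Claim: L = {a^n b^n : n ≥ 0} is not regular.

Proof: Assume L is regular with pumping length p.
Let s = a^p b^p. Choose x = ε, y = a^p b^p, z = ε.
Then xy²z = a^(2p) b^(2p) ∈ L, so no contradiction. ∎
Error: The decomposition violates |xy| ≤ p. With y = a^p b^p, |xy| = |y| = 2p > p. (The proof also miscomputes xy²z, which would be a^p b^p a^p b^p rather than a^(2p) b^(2p), and it wrongly treats one harmless decomposition as settling the matter — the prover does not get to choose the decomposition.)

Correction: The pumping lemma requires |xy| ≤ p, and the argument must handle every decomposition satisfying |xy| ≤ p, |y| ≥ 1. Since s starts with p a's, any such y consists only of a's, say y = a^k with k ≥ 1. Then xy²z = a^(p+k) b^p has unequal numbers of a's and b's, so xy²z ∉ L — the required contradiction.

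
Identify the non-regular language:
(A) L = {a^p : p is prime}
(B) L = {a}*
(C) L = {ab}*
(A) {a^p : p is prime}

(A) L = {a^p : p is prime} is NOT regular.

The pumping lemma can be used to prove this:
After pumping, the length becomes composite

The other languages are regular because they can be recognized by finite automata.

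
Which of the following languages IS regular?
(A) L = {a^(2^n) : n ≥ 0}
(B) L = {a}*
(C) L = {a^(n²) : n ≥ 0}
(B) {a}*

(B) L = {a}* is regular.

This can be recognized by a finite automaton (DFA/NFA).
Regular expressions like {a}* define regular languages.

The other choices are not regular:
- {a^(2^n) : n ≥ 0}: After pumping, length is no longer a power of 2
- {a^(n²) : n ≥ 0}: After pumping, length is no longer a perfect square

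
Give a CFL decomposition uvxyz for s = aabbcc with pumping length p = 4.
u='a', v='a', x='bb', y='c', z='c'

For s = aabbcc with pumping length p = 4:

One valid decomposition:
- u = 'a'
- v = 'a'
- x = 'bb'
- y = 'c'
- z = 'c'

Verification:
- uvxyz = 'a' + 'a' + 'bb' + 'c' + 'c' = aabbcc ✓
- |vxy| = |'abbc'| = 4 ≤ 4 ✓
- |vy| = |'ac'| = 2 > 0 ✓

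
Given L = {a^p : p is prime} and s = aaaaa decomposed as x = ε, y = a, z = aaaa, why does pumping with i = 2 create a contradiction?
xy²z = aaaaaa ∉ L

Pumping with i = 2 replaces y = a by y² = aa:
- Original: s = xyz = aaaaa; aaaaa has length 5, which is prime, so it is in L
- Pumped: xy²z = ε · aa · aaaa = aaaaaa
- aaaaaa has length 6 = 2 × 3, which is not prime, so it is not in L

The pumping lemma would require xy²z ∈ L, so this decomposition yields a contradiction.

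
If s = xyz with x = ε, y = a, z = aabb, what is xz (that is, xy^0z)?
aabb

Given x = '', y = 'a', z = 'aabb' and i = 0:

xy^0z = x + y·y·...·y (0 times) + z
       = '' + 'a'^0 + 'aabb'
       = '' + '' + 'aabb'
       = 'aabb'

The pumped string is 'aabb' with length 4.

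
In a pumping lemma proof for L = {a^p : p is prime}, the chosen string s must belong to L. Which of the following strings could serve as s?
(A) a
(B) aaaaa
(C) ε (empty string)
(B) aaaaa

The pumping lemma is applied to a string s that lies in L, so first check membership of each option:
- (A) a has length 1, which is not prime, so it is not in L ✗
- (B) aaaaa has length 5, which is prime, so it is in L ✓
- (C) ε has length 0, which is not prime, so it is not in L ✗

Only (B) aaaaa is in L, so it is the only candidate that could play the role of s.
(In a complete proof one picks s in terms of the pumping length p so that |s| ≥ p is guaranteed; a fixed string like aaaaa illustrates the shape of such an s.)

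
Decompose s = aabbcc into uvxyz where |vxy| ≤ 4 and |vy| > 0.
u='a', v='a', x='bb', y='c', z='c'

For s = aabbcc with pumping length p = 4:

One valid decomposition:
- u = 'a'
- v = 'a'
- x = 'bb'
- y = 'c'
- z = 'c'

Verification:
- uvxyz = 'a' + 'a' + 'bb' + 'c' + 'c' = aabbcc ✓
- |vxy| = |'abbc'| = 4 ≤ 4 ✓
- |vy| = |'ac'| = 2 > 0 ✓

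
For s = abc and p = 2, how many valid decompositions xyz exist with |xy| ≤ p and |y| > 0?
3

For s = 'abc' with pumping length p = 2:

Constraints: |xy| ≤ 2, |y| > 0

Valid decompositions (|xy| ≤ p, |y| ≥ 1):
  • x='', y='a', z='bc'
  • x='a', y='b', z='c'
  • x='', y='ab', z='c'

Total count: 3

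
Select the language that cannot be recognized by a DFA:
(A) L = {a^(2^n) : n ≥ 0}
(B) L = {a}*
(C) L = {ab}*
(A) {a^(2^n) : n ≥ 0}

(A) L = {a^(2^n) : n ≥ 0} is NOT regular.

The pumping lemma can be used to prove this:
After pumping, length is no longer a power of 2

The other languages are regular because they can be recognized by finite automata.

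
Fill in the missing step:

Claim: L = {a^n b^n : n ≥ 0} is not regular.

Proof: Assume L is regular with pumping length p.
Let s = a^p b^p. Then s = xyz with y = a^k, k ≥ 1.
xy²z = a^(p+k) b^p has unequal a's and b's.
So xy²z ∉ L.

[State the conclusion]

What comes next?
This contradicts the pumping lemma for regular languages,
which guarantees xy^i z ∈ L for all i ≥ 0.

Since our assumption that L is regular leads to a contradiction,
we conclude that L = {a^n b^n : n ≥ 0} is NOT regular. ∎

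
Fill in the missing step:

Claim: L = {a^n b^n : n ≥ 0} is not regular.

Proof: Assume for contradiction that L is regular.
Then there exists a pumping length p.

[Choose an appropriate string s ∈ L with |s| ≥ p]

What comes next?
s = a^p b^p

This string is in L (has equal a's and b's) and has length 2p ≥ p.
Any decomposition xyz with |xy| ≤ p means y consists only of a's,
so pumping will unbalance the counts.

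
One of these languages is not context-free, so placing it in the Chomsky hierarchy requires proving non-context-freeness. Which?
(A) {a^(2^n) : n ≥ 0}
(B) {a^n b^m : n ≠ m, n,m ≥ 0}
(A) {a^(2^n) : n ≥ 0}

(A) {a^(2^n) : n ≥ 0} requires the CFL pumping lemma.

- {a^n b^m : n ≠ m, n,m ≥ 0} is context-free (but not regular)
  • Can be shown non-regular with the regular pumping lemma
  • After pumping a's, we can make n = m

- {a^(2^n) : n ≥ 0} is NOT context-free
  • Requires the CFL pumping lemma to prove
  • Gaps between powers of 2 grow exponentially

The CFL pumping lemma is "stronger" in that it can prove non-membership
in the larger class of context-free languages.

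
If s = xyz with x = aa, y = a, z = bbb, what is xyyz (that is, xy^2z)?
aaaabbb

Given x = 'aa', y = 'a', z = 'bbb' and i = 2:

xy^2z = x + y·y·...·y (2 times) + z
       = 'aa' + 'a'^2 + 'bbb'
       = 'aa' + 'aa' + 'bbb'
       = 'aaaabbb'

The pumped string is 'aaaabbb' with length 7.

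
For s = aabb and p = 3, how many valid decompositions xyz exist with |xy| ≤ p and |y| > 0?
6

For s = 'aabb' with pumping length p = 3:

Constraints: |xy| ≤ 3, |y| > 0

Valid decompositions (|xy| ≤ p, |y| ≥ 1):
  • x='', y='a', z='abb'
  • x='a', y='a', z='bb'
  • x='', y='aa', z='bb'
  • x='aa', y='b', z='b'
  • x='a', y='ab', z='b'
  • x='', y='aab', z='b'

Total count: 6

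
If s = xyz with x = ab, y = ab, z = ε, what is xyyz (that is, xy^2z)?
ababab

Given x = 'ab', y = 'ab', z = '' and i = 2:

xy^2z = x + y·y·...·y (2 times) + z
       = 'ab' + 'ab'^2 + ''
       = 'ab' + 'abab' + ''
       = 'ababab'

The pumped string is 'ababab' with length 6.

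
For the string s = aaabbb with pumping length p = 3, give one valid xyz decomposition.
x = '', y = 'a', z = 'aabbb'

For s = aaabbb and p = 3, one valid decomposition is:
- x = '' (length 0)
- y = 'a' (length 1)
- z = 'aabbb' (length 5)

Verification:
- xyz = '' + 'a' + 'aabbb' = aaabbb ✓
- |xy| = 1 ≤ 3 ✓
- |y| = 1 > 0 ✓

All pumping lemma constraints are satisfied.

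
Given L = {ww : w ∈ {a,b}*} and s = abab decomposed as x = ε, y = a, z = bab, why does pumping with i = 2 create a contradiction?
xy²z = aabab ∉ L

Pumping with i = 2 replaces y = a by y² = aa:
- Original: s = xyz = abab; abab splits into halves ab · ab, which are equal, so it is in L (w = ab)
- Pumped: xy²z = ε · aa · bab = aabab
- aabab has odd length 5, so it cannot be written as ww and is not in L

The pumping lemma would require xy²z ∈ L, so this decomposition yields a contradiction.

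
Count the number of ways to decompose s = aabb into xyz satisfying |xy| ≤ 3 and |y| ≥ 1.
6

For s = 'aabb' with pumping length p = 3:

Constraints: |xy| ≤ 3, |y| > 0

Valid decompositions (|xy| ≤ p, |y| ≥ 1):
  • x='', y='a', z='abb'
  • x='a', y='a', z='bb'
  • x='', y='aa', z='bb'
  • x='aa', y='b', z='b'
  • x='a', y='ab', z='b'
  • x='', y='aab', z='b'

Total count: 6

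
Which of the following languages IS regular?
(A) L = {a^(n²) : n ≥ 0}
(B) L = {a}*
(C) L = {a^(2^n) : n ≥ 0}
(B) {a}*

(B) L = {a}* is regular.

This can be recognized by a finite automaton (DFA/NFA).
Regular expressions like {a}* define regular languages.

The other choices are not regular:
- {a^(n²) : n ≥ 0}: After pumping, length is no longer a perfect square
- {a^(2^n) : n ≥ 0}: After pumping, length is no longer a power of 2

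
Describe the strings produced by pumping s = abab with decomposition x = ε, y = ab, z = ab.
{xy^i z : i ≥ 0} = {(ab)^(i+1) : i ≥ 0} = {ab, abab, ababab, ...}

With x = ε, y = ab, z = ab: Pumping 'ab' gives strings of alternating a's and b's.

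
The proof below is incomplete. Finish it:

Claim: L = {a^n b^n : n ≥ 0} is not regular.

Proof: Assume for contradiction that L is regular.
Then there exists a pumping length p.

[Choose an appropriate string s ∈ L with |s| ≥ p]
s = a^p b^p

This string is in L (has equal a's and b's) and has length 2p ≥ p.
Any decomposition xyz with |xy| ≤ p means y consists only of a's,
so pumping will unbalance the counts.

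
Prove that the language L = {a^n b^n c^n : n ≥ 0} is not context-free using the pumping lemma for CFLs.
Assume for contradiction that L is context-free, and let p ≥ 1 be the pumping length given by the pumping lemma for CFLs.
Choose s = a^p b^p c^p. Then s ∈ L and |s| = 3p ≥ p.
By the CFL pumping lemma, s = uvxyz for some u, v, x, y, z with |vxy| ≤ p, |vy| ≥ 1, and uv^i xy^i z ∈ L for every i ≥ 0.

Because |vxy| ≤ p, the window vxy cannot contain both an a and a c: any substring of s containing both must include the entire block b^p plus at least one a and one c, so it has length ≥ p + 2 > p.
Hence at least one of the letters a, c does not occur in vy at all.

Take i = 0: the string uxz is obtained from s by deleting |vy| ≥ 1 symbols, so |uxz| = 3p − |vy| < 3p.
But the letter (a or c) that does not occur in vy still occurs exactly p times in uxz. Every string of L with exactly p copies of some letter is a^p b^p c^p, of length 3p. Since |uxz| < 3p, uxz ∉ L.

This contradicts the CFL pumping lemma, which requires uv^i xy^i z ∈ L for all i ≥ 0.
Hence L = {a^n b^n c^n : n ≥ 0} is not context-free. ∎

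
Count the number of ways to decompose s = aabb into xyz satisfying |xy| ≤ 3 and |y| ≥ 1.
6

For s = 'aabb' with pumping length p = 3:

Constraints: |xy| ≤ 3, |y| > 0

Valid decompositions (|xy| ≤ p, |y| ≥ 1):
  • x='', y='a', z='abb'
  • x='a', y='a', z='bb'
  • x='', y='aa', z='bb'
  • x='aa', y='b', z='b'
  • x='a', y='ab', z='b'
  • x='', y='aab', z='b'

Total count: 6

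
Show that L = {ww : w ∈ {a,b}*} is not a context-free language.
Assume for contradiction that L is context-free, and let p ≥ 1 be the pumping length given by the pumping lemma for CFLs.
Choose s = a^p b^p a^p b^p. Then s ∈ L (take w = a^p b^p) and |s| = 4p ≥ p.
By the CFL pumping lemma, s = uvxyz for some u, v, x, y, z with |vxy| ≤ p, |vy| ≥ 1, and uv^i xy^i z ∈ L for every i ≥ 0.

Write s as four blocks A₁ B₁ A₂ B₂ with A₁ = A₂ = a^p and B₁ = B₂ = b^p. Since |vxy| ≤ p, the window vxy lies inside at most two adjacent blocks. Take i = 0 and let t = uxz, so |t| = 4p − |vy| with 1 ≤ |vy| ≤ p. If |t| is odd, t ∉ L immediately, so assume |vy| is even (hence |vy| ≥ 2) and |t|/2 = 2p − |vy|/2, which satisfies p ≤ |t|/2 ≤ 2p − 1.

Case 1 (vxy inside A₁B₁): t = a^(p−j) b^(p−l) a^p b^p with j + l = |vy|. The second half of t has length < 2p, so it is a suffix of the trailing a^p b^p and ends in b; the first half is a^(p−j) b^(p−l) a^((j+l)/2), which ends in a because (j+l)/2 ≥ 1. The halves differ, so t ∉ L.

Case 2 (vxy inside B₁A₂, straddling the middle): t = a^p b^(p−j) a^(p−l) b^p with j + l = |vy|. If t = ww, then w is a prefix of t of length ≥ p, so w begins with a^p; and w is a suffix of t of length ≥ p, so w ends with b^p. That forces |w| ≥ 2p, contradicting |w| = |t|/2 ≤ 2p − 1. So t ∉ L.

Case 3 (vxy inside A₂B₂): t = a^p b^p a^(p−j) b^(p−l) with j + l = |vy|. The first half of t is a prefix of a^p b^p, so it begins with a; the second half is b^((j+l)/2) a^(p−j) b^(p−l), which begins with b. The halves differ, so t ∉ L.

In every case uv⁰xy⁰z = uxz ∉ L.

This contradicts the CFL pumping lemma, which requires uv^i xy^i z ∈ L for all i ≥ 0.
Hence L = {ww : w ∈ {a,b}*} is not context-free. ∎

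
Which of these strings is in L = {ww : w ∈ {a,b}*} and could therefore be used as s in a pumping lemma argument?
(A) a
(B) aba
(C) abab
(C) abab

The pumping lemma is applied to a string s that lies in L, so first check membership of each option:
- (A) a has odd length 1, so it cannot be written as ww and is not in L ✗
- (B) aba has odd length 3, so it cannot be written as ww and is not in L ✗
- (C) abab splits into halves ab · ab, which are equal, so it is in L (w = ab) ✓

Only (C) abab is in L, so it is the only candidate that could play the role of s.
(In a complete proof one picks s in terms of the pumping length p so that |s| ≥ p is guaranteed; a fixed string like abab illustrates the shape of such an s.)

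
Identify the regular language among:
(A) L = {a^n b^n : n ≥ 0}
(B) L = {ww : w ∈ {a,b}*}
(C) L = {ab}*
(C) {ab}*

(C) L = {ab}* is regular.

This can be recognized by a finite automaton (DFA/NFA).
Regular expressions like {ab}* define regular languages.

The other choices are not regular:
- {a^n b^n : n ≥ 0}: After pumping, the number of a's and b's become unequal
- {ww : w ∈ {a,b}*}: After pumping, the two halves no longer match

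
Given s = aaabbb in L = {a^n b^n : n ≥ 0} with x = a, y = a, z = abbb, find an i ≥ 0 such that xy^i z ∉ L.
i = 2

xy²z = a · aa · abbb = aaaabbb; aaaabbb has 4 a's and 3 b's; 4 ≠ 3, so it is not in L.
(Other choices also work, e.g. i = 0, 3; only i = 1 is guaranteed to stay in L since xy¹z = s.)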